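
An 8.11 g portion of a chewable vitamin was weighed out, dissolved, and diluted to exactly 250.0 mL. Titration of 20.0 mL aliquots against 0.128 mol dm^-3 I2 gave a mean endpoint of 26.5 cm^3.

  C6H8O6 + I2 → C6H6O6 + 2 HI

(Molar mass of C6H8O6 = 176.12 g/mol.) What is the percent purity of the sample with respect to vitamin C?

n(I2) per titration = 0.0265 × 0.128 = 3.39 × 10^-3 mol
n(C6H8O6) in each aliquot = 3.39 × 10^-3 mol (1:1 ratio)
n(C6H8O6) in the whole flask = 3.39 × 10^-3 × 250.0/20.0 = 0.0424 mol
mass of C6H8O6 = 0.0424 × 176.12 = 7.47 g
% C6H8O6 = 7.47 / 8.11 × 100 = 92.1 %

92.1 %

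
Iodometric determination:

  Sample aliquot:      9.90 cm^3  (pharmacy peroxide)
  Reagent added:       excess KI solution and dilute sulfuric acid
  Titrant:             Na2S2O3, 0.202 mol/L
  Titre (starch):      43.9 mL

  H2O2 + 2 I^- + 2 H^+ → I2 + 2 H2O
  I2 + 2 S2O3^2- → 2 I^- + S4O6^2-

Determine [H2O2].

n(S2O3^2-) = 0.0439 × 0.202 = 8.87 × 10^-3 mol
n(I2) = n(S2O3^2-)/2 = 4.43 × 10^-3 mol
n(H2O2) in the aliquot = 4.43 × 10^-3 mol (1:1 ratio)
[H2O2] = 4.43 × 10^-3 / 0.00990 = 0.448 mol/L

0.448 mol/L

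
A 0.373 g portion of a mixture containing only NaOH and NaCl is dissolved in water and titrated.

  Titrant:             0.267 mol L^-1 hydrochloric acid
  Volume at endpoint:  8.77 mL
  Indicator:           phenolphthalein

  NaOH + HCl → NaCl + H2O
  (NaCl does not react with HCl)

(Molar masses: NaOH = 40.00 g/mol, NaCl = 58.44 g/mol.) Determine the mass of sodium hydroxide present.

0.0937 g

n(HCl) = 0.00877 × 0.267 = 2.34 × 10^-3 mol
Let x = n(NaOH), y = n(NaCl).
Titrant: 1x = 2.34 × 10^-3;  mass: 40.00x + 58.44y = 0.373
Solving, x = 2.34 × 10^-3 mol, y = 4.78 × 10^-3 mol
mass of NaOH = 2.34 × 10^-3 × 40.00 = 0.0937 g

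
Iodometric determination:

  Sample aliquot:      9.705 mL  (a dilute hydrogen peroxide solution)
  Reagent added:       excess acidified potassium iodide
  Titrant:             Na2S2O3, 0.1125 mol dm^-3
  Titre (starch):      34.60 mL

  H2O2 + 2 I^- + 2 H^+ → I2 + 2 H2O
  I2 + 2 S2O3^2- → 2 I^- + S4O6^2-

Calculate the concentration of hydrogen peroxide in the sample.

n(S2O3^2-) = 0.03460 × 0.1125 = 3.893 × 10^-3 mol
n(I2) = n(S2O3^2-)/2 = 1.946 × 10^-3 mol
n(H2O2) in the aliquot = 1.946 × 10^-3 mol (1:1 ratio)
[H2O2] = 1.946 × 10^-3 / 0.009705 = 0.2005 mol/L

0.2005 mol/L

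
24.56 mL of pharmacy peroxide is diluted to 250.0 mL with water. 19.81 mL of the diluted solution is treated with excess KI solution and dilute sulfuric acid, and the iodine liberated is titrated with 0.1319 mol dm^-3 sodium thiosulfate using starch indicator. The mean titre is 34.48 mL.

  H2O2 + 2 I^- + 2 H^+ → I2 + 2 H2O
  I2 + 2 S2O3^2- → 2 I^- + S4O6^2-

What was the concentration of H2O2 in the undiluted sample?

n(S2O3^2-) = 0.03448 × 0.1319 = 4.548 × 10^-3 mol
n(I2) = n(S2O3^2-)/2 = 2.274 × 10^-3 mol
n(H2O2) in the aliquot = 2.274 × 10^-3 mol (1:1 ratio)
[H2O2]_dilute = 2.274 × 10^-3 / 0.01981 = 0.1148 mol/L
[H2O2]_original = 0.1148 × 250.0/24.56 = 1.168 mol/L

1.168 mol/L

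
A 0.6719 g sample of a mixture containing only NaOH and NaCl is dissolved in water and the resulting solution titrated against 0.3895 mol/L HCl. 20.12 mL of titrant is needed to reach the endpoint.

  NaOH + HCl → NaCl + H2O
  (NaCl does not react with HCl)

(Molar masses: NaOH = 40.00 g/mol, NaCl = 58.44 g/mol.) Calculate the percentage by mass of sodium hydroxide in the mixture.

n(HCl) = 0.02012 × 0.3895 = 7.837 × 10^-3 mol
Let x = n(NaOH), y = n(NaCl).
Titrant: 1x = 7.837 × 10^-3;  mass: 40.00x + 58.44y = 0.6719
Solving, x = 7.837 × 10^-3 mol, y = 6.133 × 10^-3 mol
mass of NaOH = 7.837 × 10^-3 × 40.00 = 0.3135 g
% NaOH = 0.3135 / 0.6719 × 100 = 46.65 %

46.65 %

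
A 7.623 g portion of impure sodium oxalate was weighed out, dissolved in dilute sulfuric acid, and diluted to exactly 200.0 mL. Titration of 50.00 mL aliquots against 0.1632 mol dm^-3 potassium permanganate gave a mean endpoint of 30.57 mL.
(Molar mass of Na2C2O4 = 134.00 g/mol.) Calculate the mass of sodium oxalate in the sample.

2 MnO4^- + 5 C2O4^2- + 16 H^+ → 2 Mn^2+ + 10 CO2 + 8 H2O
n(KMnO4) per titration = 0.03057 × 0.1632 = 4.989 × 10^-3 mol
From the 5:2 ratio, n(Na2C2O4) in each aliquot = 5/2 × 4.989 × 10^-3 = 0.01247 mol
n(Na2C2O4) in the whole flask = 0.01247 × 200.0/50.00 = 0.04989 mol
mass of Na2C2O4 = 0.04989 × 134.00 = 6.685 g

6.685 g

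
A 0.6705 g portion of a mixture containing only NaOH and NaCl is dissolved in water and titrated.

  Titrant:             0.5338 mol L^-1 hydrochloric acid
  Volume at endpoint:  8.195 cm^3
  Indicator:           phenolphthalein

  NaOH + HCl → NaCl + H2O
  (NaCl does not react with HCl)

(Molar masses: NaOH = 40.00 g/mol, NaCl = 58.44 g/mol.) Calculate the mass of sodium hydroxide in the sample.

n(HCl) = 0.008195 × 0.5338 = 4.374 × 10^-3 mol
Let x = n(NaOH), y = n(NaCl).
Titrant: 1x = 4.374 × 10^-3;  mass: 40.00x + 58.44y = 0.6705
Solving, x = 4.374 × 10^-3 mol, y = 8.479 × 10^-3 mol
mass of NaOH = 4.374 × 10^-3 × 40.00 = 0.1750 g

0.1750 g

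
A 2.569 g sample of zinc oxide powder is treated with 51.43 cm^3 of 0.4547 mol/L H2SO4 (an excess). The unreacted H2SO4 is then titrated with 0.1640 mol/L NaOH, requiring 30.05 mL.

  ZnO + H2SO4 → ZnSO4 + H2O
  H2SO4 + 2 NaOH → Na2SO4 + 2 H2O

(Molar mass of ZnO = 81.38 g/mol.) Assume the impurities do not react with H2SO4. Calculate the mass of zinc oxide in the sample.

n(H2SO4) added = 0.05143 × 0.4547 = 0.02339 mol
n(NaOH) used in back-titration = 0.03005 × 0.1640 = 4.928 × 10^-3 mol
From the 1:2 ratio, n(H2SO4) left over = 1/2 × 4.928 × 10^-3 = 2.464 × 10^-3 mol
n(H2SO4) consumed by analyte = 0.02339 − 2.464 × 10^-3 = 0.02092 mol
n(ZnO) = 0.02092 mol (1:1 ratio)
mass of ZnO = 0.02092 × 81.38 = 1.703 g

1.703 g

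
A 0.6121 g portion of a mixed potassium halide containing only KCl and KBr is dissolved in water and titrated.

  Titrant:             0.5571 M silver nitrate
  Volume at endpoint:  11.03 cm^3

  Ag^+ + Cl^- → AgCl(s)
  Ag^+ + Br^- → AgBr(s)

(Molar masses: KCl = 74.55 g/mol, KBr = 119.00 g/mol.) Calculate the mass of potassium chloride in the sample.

0.1998 g

n(AgNO3) = 0.01103 × 0.5571 = 6.145 × 10^-3 mol
Let x = n(KCl), y = n(KBr).
Titrant: 1x + 1y = 6.145 × 10^-3;  mass: 74.55x + 119.00y = 0.6121
Solving, x = 2.680 × 10^-3 mol, y = 3.465 × 10^-3 mol
mass of KCl = 2.680 × 10^-3 × 74.55 = 0.1998 g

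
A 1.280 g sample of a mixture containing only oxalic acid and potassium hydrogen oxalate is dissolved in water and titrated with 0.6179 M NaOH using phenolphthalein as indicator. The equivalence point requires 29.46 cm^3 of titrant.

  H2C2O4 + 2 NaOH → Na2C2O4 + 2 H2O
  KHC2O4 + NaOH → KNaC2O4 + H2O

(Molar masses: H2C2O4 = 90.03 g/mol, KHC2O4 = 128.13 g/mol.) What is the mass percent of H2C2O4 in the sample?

n(NaOH) = 0.02946 × 0.6179 = 0.01820 mol
Let x = n(H2C2O4), y = n(KHC2O4).
Titrant: 2x + 1y = 0.01820;  mass: 90.03x + 128.13y = 1.280
Solving, x = 6.331 × 10^-3 mol, y = 5.541 × 10^-3 mol
mass of H2C2O4 = 6.331 × 10^-3 × 90.03 = 0.5700 g
% H2C2O4 = 0.5700 / 1.280 × 100 = 44.53 %

44.53 %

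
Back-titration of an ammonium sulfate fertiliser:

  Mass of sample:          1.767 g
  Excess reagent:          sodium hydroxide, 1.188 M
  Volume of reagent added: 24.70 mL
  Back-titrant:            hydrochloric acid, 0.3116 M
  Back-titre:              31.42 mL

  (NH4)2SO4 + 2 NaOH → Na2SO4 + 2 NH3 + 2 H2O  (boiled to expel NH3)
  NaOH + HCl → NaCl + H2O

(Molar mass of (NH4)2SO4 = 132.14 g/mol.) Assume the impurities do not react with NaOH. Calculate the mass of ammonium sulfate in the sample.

1.292 g

n(NaOH) added = 0.02470 × 1.188 = 0.02934 mol
n(HCl) used in back-titration = 0.03142 × 0.3116 = 9.790 × 10^-3 mol
n(NaOH) left over = 9.790 × 10^-3 mol (1:1 ratio)
n(NaOH) consumed by analyte = 0.02934 − 9.790 × 10^-3 = 0.01955 mol
From the 1:2 ratio, n((NH4)2SO4) = 1/2 × 0.01955 = 9.777 × 10^-3 mol
mass of (NH4)2SO4 = 9.777 × 10^-3 × 132.14 = 1.292 g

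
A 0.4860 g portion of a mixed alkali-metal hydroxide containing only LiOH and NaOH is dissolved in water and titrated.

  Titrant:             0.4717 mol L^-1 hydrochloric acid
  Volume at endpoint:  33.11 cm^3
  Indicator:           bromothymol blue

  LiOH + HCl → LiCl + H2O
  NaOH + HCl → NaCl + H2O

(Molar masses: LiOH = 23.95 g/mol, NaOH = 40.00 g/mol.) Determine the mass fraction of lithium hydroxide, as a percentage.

n(HCl) = 0.03311 × 0.4717 = 0.01562 mol
Let x = n(LiOH), y = n(NaOH).
Titrant: 1x + 1y = 0.01562;  mass: 23.95x + 40.00y = 0.4860
Solving, x = 8.643 × 10^-3 mol, y = 6.975 × 10^-3 mol
mass of LiOH = 8.643 × 10^-3 × 23.95 = 0.2070 g
% LiOH = 0.2070 / 0.4860 × 100 = 42.59 %

42.59 %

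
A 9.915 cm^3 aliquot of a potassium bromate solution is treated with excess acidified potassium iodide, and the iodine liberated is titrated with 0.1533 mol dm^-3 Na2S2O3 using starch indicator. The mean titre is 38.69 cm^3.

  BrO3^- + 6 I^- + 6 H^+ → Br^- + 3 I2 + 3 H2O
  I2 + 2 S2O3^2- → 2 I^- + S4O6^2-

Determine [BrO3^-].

n(S2O3^2-) = 0.03869 × 0.1533 = 5.931 × 10^-3 mol
n(I2) = n(S2O3^2-)/2 = 2.966 × 10^-3 mol
From the 1:3 ratio, n(BrO3^-) in the aliquot = 1/3 × 2.966 × 10^-3 = 9.885 × 10^-4 mol
[BrO3^-] = 9.885 × 10^-4 / 0.009915 = 0.09970 mol/L

0.09970 mol/L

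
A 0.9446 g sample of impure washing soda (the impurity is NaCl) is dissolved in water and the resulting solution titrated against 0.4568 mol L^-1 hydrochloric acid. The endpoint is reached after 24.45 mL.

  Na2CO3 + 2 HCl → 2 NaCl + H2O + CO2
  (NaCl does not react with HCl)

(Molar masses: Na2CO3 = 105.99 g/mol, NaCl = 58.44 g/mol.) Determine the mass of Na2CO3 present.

0.5919 g

n(HCl) = 0.02445 × 0.4568 = 0.01117 mol
Let x = n(Na2CO3), y = n(NaCl).
Titrant: 2x = 0.01117;  mass: 105.99x + 58.44y = 0.9446
Solving, x = 5.584 × 10^-3 mol, y = 6.035 × 10^-3 mol
mass of Na2CO3 = 5.584 × 10^-3 × 105.99 = 0.5919 g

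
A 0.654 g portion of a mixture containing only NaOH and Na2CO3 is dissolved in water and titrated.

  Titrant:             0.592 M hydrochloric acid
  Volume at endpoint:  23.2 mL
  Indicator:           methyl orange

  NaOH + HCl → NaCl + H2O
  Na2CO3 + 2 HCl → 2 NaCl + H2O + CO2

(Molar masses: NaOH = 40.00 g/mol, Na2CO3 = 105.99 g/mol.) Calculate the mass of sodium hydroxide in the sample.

0.227 g

n(HCl) = 0.0232 × 0.592 = 0.0137 mol
Let x = n(NaOH), y = n(Na2CO3).
Titrant: 1x + 2y = 0.0137;  mass: 40.00x + 105.99y = 0.654
Solving, x = 5.68 × 10^-3 mol, y = 4.03 × 10^-3 mol
mass of NaOH = 5.68 × 10^-3 × 40.00 = 0.227 g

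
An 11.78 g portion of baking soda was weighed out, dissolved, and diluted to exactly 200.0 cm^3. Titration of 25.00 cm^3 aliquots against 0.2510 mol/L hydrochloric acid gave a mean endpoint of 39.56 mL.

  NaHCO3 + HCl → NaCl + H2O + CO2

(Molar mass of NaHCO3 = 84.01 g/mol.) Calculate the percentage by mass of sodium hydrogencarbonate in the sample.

n(HCl) per titration = 0.03956 × 0.2510 = 9.930 × 10^-3 mol
n(NaHCO3) in each aliquot = 9.930 × 10^-3 mol (1:1 ratio)
n(NaHCO3) in the whole flask = 9.930 × 10^-3 × 200.0/25.00 = 0.07944 mol
mass of NaHCO3 = 0.07944 × 84.01 = 6.673 g
% NaHCO3 = 6.673 / 11.78 × 100 = 56.65 %

56.65 %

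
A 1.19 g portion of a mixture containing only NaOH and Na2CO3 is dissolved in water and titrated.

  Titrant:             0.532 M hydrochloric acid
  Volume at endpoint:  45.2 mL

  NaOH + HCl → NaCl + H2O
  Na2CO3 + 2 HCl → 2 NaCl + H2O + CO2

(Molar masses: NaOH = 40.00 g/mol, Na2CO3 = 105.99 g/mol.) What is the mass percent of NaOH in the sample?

21.8 %

n(HCl) = 0.0452 × 0.532 = 0.0240 mol
Let x = n(NaOH), y = n(Na2CO3).
Titrant: 1x + 2y = 0.0240;  mass: 40.00x + 105.99y = 1.19
Solving, x = 6.49 × 10^-3 mol, y = 8.78 × 10^-3 mol
mass of NaOH = 6.49 × 10^-3 × 40.00 = 0.260 g
% NaOH = 0.260 / 1.19 × 100 = 21.8 %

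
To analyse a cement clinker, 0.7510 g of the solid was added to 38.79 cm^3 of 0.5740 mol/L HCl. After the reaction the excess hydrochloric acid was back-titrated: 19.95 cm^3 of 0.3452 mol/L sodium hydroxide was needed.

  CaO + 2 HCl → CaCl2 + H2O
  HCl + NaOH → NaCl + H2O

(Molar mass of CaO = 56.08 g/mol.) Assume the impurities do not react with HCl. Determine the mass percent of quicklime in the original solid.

n(HCl) added = 0.03879 × 0.5740 = 0.02227 mol
n(NaOH) used in back-titration = 0.01995 × 0.3452 = 6.887 × 10^-3 mol
n(HCl) left over = 6.887 × 10^-3 mol (1:1 ratio)
n(HCl) consumed by analyte = 0.02227 − 6.887 × 10^-3 = 0.01538 mol
From the 1:2 ratio, n(CaO) = 1/2 × 0.01538 = 7.689 × 10^-3 mol
mass of CaO = 7.689 × 10^-3 × 56.08 = 0.4312 g
% CaO = 0.4312 / 0.7510 × 100 = 57.42 %

57.42 %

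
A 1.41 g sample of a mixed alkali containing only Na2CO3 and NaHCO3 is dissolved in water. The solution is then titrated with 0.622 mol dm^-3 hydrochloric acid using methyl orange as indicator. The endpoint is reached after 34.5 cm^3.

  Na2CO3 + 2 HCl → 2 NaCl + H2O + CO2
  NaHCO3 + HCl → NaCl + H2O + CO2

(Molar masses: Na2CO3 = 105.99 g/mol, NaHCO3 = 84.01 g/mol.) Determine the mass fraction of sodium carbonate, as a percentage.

n(HCl) = 0.0345 × 0.622 = 0.0215 mol
Let x = n(Na2CO3), y = n(NaHCO3).
Titrant: 2x + 1y = 0.0215;  mass: 105.99x + 84.01y = 1.41
Solving, x = 6.33 × 10^-3 mol, y = 8.80 × 10^-3 mol
mass of Na2CO3 = 6.33 × 10^-3 × 105.99 = 0.671 g
% Na2CO3 = 0.671 / 1.41 × 100 = 47.6 %

47.6 %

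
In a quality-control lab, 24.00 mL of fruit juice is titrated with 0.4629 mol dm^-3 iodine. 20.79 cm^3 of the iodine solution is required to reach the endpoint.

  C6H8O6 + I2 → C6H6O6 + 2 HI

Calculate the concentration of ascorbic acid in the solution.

n(I2) = 0.02079 L × 0.4629 mol/L = 9.624 × 10^-3 mol
n(C6H8O6) = 9.624 × 10^-3 mol (1:1 mole ratio)
[C6H8O6] = 9.624 × 10^-3 mol / 0.02400 L = 0.4010 mol/L

0.4010 mol/L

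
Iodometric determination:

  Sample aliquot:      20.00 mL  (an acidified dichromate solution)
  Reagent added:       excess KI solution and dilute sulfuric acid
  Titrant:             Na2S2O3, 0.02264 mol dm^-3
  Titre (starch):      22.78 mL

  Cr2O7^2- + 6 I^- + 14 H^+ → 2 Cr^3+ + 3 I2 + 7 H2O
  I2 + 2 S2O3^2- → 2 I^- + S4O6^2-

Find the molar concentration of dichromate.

0.004298 mol/L

n(S2O3^2-) = 0.02278 × 0.02264 = 5.157 × 10^-4 mol
n(I2) = n(S2O3^2-)/2 = 2.579 × 10^-4 mol
From the 1:3 ratio, n(Cr2O7^2-) in the aliquot = 1/3 × 2.579 × 10^-4 = 8.596 × 10^-5 mol
[Cr2O7^2-] = 8.596 × 10^-5 / 0.02000 = 0.004298 mol/L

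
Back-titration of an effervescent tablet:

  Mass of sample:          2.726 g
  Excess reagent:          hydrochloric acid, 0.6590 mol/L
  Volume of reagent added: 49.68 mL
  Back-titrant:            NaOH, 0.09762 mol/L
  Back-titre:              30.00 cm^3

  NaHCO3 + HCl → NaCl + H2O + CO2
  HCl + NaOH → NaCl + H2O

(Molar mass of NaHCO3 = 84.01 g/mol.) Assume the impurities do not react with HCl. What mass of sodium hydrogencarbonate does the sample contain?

2.504 g

n(HCl) added = 0.04968 × 0.6590 = 0.03274 mol
n(NaOH) used in back-titration = 0.03000 × 0.09762 = 2.929 × 10^-3 mol
n(HCl) left over = 2.929 × 10^-3 mol (1:1 ratio)
n(HCl) consumed by analyte = 0.03274 − 2.929 × 10^-3 = 0.02981 mol
n(NaHCO3) = 0.02981 mol (1:1 ratio)
mass of NaHCO3 = 0.02981 × 84.01 = 2.504 g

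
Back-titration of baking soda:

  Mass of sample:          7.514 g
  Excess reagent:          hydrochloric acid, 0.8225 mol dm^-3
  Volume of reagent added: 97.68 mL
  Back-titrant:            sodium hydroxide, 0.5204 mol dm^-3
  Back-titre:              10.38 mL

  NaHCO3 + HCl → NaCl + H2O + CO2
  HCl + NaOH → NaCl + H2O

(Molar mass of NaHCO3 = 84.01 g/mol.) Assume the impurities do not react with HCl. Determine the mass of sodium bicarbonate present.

n(HCl) added = 0.09768 × 0.8225 = 0.08034 mol
n(NaOH) used in back-titration = 0.01038 × 0.5204 = 5.402 × 10^-3 mol
n(HCl) left over = 5.402 × 10^-3 mol (1:1 ratio)
n(HCl) consumed by analyte = 0.08034 − 5.402 × 10^-3 = 0.07494 mol
n(NaHCO3) = 0.07494 mol (1:1 ratio)
mass of NaHCO3 = 0.07494 × 84.01 = 6.296 g

6.296 g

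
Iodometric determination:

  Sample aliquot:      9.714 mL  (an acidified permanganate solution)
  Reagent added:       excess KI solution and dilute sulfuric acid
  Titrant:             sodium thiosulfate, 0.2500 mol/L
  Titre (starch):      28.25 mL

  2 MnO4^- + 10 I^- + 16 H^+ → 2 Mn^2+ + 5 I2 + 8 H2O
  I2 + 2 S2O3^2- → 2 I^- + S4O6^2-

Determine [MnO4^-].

n(S2O3^2-) = 0.02825 × 0.2500 = 7.062 × 10^-3 mol
n(I2) = n(S2O3^2-)/2 = 3.531 × 10^-3 mol
From the 2:5 ratio, n(MnO4^-) in the aliquot = 2/5 × 3.531 × 10^-3 = 1.413 × 10^-3 mol
[MnO4^-] = 1.413 × 10^-3 / 0.009714 = 0.1454 mol/L

0.1454 mol/L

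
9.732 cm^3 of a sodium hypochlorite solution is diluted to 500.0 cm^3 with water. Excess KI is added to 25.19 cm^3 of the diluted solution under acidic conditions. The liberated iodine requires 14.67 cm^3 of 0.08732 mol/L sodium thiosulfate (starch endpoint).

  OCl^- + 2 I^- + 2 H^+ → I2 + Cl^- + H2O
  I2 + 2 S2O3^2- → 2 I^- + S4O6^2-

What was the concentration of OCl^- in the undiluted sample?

n(S2O3^2-) = 0.01467 × 0.08732 = 1.281 × 10^-3 mol
n(I2) = n(S2O3^2-)/2 = 6.405 × 10^-4 mol
n(OCl^-) in the aliquot = 6.405 × 10^-4 mol (1:1 ratio)
[OCl^-]_dilute = 6.405 × 10^-4 / 0.02519 = 0.02543 mol/L
[OCl^-]_original = 0.02543 × 500.0/9.732 = 1.306 mol/L

1.306 mol/L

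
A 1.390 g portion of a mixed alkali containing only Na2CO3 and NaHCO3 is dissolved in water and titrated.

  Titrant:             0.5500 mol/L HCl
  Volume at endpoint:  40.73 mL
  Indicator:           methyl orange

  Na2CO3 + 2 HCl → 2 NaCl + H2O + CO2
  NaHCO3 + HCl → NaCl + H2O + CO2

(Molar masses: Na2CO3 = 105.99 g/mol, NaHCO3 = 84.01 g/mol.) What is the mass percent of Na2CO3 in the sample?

n(HCl) = 0.04073 × 0.5500 = 0.02240 mol
Let x = n(Na2CO3), y = n(NaHCO3).
Titrant: 2x + 1y = 0.02240;  mass: 105.99x + 84.01y = 1.390
Solving, x = 7.931 × 10^-3 mol, y = 6.540 × 10^-3 mol
mass of Na2CO3 = 7.931 × 10^-3 × 105.99 = 0.8406 g
% Na2CO3 = 0.8406 / 1.390 × 100 = 60.47 %

60.47 %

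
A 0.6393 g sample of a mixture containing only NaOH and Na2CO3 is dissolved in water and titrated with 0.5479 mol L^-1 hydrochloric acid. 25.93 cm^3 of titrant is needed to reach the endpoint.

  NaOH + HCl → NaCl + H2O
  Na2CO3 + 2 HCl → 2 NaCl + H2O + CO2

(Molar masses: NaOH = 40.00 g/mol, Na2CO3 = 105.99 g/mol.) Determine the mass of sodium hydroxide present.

0.3497 g

n(HCl) = 0.02593 × 0.5479 = 0.01421 mol
Let x = n(NaOH), y = n(Na2CO3).
Titrant: 1x + 2y = 0.01421;  mass: 40.00x + 105.99y = 0.6393
Solving, x = 8.742 × 10^-3 mol, y = 2.733 × 10^-3 mol
mass of NaOH = 8.742 × 10^-3 × 40.00 = 0.3497 g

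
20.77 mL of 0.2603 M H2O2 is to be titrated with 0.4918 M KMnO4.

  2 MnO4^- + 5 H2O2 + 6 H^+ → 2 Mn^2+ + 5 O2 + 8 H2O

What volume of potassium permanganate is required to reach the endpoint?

n(H2O2) = 0.02077 L × 0.2603 mol/L = 5.406 × 10^-3 mol
From the 2:5 stoichiometry, n(KMnO4) = 2/5 × 5.406 × 10^-3 = 2.163 × 10^-3 mol
V(KMnO4) = 2.163 × 10^-3 mol / 0.4918 mol/L = 0.004397 L = 4.397 mL

4.397 mL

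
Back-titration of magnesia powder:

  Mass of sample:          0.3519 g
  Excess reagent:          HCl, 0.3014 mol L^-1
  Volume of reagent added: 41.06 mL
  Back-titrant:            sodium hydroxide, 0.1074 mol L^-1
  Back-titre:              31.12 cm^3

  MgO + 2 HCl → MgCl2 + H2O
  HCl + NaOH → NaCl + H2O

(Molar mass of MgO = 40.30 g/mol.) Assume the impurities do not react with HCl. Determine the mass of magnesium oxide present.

0.1820 g

n(HCl) added = 0.04106 × 0.3014 = 0.01238 mol
n(NaOH) used in back-titration = 0.03112 × 0.1074 = 3.342 × 10^-3 mol
n(HCl) left over = 3.342 × 10^-3 mol (1:1 ratio)
n(HCl) consumed by analyte = 0.01238 − 3.342 × 10^-3 = 9.033 × 10^-3 mol
From the 1:2 ratio, n(MgO) = 1/2 × 9.033 × 10^-3 = 4.517 × 10^-3 mol
mass of MgO = 4.517 × 10^-3 × 40.30 = 0.1820 g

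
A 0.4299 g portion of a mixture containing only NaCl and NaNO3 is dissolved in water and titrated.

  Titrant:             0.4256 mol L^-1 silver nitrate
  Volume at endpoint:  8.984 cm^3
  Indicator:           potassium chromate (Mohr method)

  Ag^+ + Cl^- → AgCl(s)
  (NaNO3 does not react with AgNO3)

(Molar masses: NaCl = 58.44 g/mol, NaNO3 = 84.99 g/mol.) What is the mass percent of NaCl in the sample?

51.98 %

n(AgNO3) = 0.008984 × 0.4256 = 3.824 × 10^-3 mol
Let x = n(NaCl), y = n(NaNO3).
Titrant: 1x = 3.824 × 10^-3;  mass: 58.44x + 84.99y = 0.4299
Solving, x = 3.824 × 10^-3 mol, y = 2.429 × 10^-3 mol
mass of NaCl = 3.824 × 10^-3 × 58.44 = 0.2235 g
% NaCl = 0.2235 / 0.4299 × 100 = 51.98 %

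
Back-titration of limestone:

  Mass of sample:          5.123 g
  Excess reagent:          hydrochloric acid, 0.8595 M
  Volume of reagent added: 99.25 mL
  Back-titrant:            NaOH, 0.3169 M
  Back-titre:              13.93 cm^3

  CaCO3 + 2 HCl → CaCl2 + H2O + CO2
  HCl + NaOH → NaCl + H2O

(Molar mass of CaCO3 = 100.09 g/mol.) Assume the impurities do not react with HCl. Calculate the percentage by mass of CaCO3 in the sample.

79.02 %

n(HCl) added = 0.09925 × 0.8595 = 0.08531 mol
n(NaOH) used in back-titration = 0.01393 × 0.3169 = 4.414 × 10^-3 mol
n(HCl) left over = 4.414 × 10^-3 mol (1:1 ratio)
n(HCl) consumed by analyte = 0.08531 − 4.414 × 10^-3 = 0.08089 mol
From the 1:2 ratio, n(CaCO3) = 1/2 × 0.08089 = 0.04045 mol
mass of CaCO3 = 0.04045 × 100.09 = 4.048 g
% CaCO3 = 4.048 / 5.123 × 100 = 79.02 %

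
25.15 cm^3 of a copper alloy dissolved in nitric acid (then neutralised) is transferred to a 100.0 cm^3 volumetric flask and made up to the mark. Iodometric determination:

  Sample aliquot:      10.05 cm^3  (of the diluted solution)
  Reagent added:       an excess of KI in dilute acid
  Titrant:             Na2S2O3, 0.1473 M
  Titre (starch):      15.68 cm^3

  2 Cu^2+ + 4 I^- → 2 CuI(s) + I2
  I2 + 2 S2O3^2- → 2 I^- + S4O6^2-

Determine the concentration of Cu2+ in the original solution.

0.9138 M

n(S2O3^2-) = 0.01568 × 0.1473 = 2.310 × 10^-3 mol
n(I2) = n(S2O3^2-)/2 = 1.155 × 10^-3 mol
From the 2:1 ratio, n(Cu2+) in the aliquot = 2/1 × 1.155 × 10^-3 = 2.310 × 10^-3 mol
[Cu2+]_dilute = 2.310 × 10^-3 / 0.01005 = 0.2298 mol/L
[Cu2+]_original = 0.2298 × 100.0/25.15 = 0.9138 mol/L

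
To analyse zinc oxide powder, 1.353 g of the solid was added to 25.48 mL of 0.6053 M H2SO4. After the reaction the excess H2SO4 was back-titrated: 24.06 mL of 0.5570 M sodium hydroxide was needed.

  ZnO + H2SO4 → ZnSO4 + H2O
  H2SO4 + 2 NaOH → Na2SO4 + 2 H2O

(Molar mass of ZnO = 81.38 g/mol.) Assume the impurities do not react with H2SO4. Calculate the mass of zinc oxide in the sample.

n(H2SO4) added = 0.02548 × 0.6053 = 0.01542 mol
n(NaOH) used in back-titration = 0.02406 × 0.5570 = 0.01340 mol
From the 1:2 ratio, n(H2SO4) left over = 1/2 × 0.01340 = 6.701 × 10^-3 mol
n(H2SO4) consumed by analyte = 0.01542 − 6.701 × 10^-3 = 8.722 × 10^-3 mol
n(ZnO) = 8.722 × 10^-3 mol (1:1 ratio)
mass of ZnO = 8.722 × 10^-3 × 81.38 = 0.7098 g

0.7098 g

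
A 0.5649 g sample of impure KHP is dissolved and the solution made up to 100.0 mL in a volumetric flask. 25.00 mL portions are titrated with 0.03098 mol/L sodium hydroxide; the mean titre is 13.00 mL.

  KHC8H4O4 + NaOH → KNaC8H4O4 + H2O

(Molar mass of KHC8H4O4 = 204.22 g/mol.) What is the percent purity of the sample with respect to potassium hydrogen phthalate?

58.24 %

n(NaOH) per titration = 0.01300 × 0.03098 = 4.027 × 10^-4 mol
n(KHC8H4O4) in each aliquot = 4.027 × 10^-4 mol (1:1 ratio)
n(KHC8H4O4) in the whole flask = 4.027 × 10^-4 × 100.0/25.00 = 1.611 × 10^-3 mol
mass of KHC8H4O4 = 1.611 × 10^-3 × 204.22 = 0.3290 g
% KHC8H4O4 = 0.3290 / 0.5649 × 100 = 58.24 %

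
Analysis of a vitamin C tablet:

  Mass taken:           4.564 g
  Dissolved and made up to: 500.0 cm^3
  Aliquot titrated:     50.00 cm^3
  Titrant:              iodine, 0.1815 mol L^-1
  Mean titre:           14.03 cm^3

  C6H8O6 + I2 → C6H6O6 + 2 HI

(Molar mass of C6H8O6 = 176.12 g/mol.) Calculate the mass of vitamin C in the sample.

4.485 g

n(I2) per titration = 0.01403 × 0.1815 = 2.546 × 10^-3 mol
n(C6H8O6) in each aliquot = 2.546 × 10^-3 mol (1:1 ratio)
n(C6H8O6) in the whole flask = 2.546 × 10^-3 × 500.0/50.00 = 0.02546 mol
mass of C6H8O6 = 0.02546 × 176.12 = 4.485 g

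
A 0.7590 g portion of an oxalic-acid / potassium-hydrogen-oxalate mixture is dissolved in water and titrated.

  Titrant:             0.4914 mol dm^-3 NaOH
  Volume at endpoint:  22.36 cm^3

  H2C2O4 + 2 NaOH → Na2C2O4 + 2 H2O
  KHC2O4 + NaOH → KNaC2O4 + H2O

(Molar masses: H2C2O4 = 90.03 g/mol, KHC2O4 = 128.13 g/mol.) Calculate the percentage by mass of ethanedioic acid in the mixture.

n(NaOH) = 0.02236 × 0.4914 = 0.01099 mol
Let x = n(H2C2O4), y = n(KHC2O4).
Titrant: 2x + 1y = 0.01099;  mass: 90.03x + 128.13y = 0.7590
Solving, x = 3.903 × 10^-3 mol, y = 3.181 × 10^-3 mol
mass of H2C2O4 = 3.903 × 10^-3 × 90.03 = 0.3514 g
% H2C2O4 = 0.3514 / 0.7590 × 100 = 46.30 %

46.30 %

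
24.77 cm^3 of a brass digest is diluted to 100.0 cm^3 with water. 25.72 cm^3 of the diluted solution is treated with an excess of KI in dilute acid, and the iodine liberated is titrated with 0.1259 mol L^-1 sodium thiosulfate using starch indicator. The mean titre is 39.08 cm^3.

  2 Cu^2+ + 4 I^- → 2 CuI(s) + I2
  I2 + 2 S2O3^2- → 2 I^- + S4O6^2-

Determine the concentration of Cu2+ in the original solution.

0.7723 mol/L

n(S2O3^2-) = 0.03908 × 0.1259 = 4.920 × 10^-3 mol
n(I2) = n(S2O3^2-)/2 = 2.460 × 10^-3 mol
From the 2:1 ratio, n(Cu2+) in the aliquot = 2/1 × 2.460 × 10^-3 = 4.920 × 10^-3 mol
[Cu2+]_dilute = 4.920 × 10^-3 / 0.02572 = 0.1913 mol/L
[Cu2+]_original = 0.1913 × 100.0/24.77 = 0.7723 mol/L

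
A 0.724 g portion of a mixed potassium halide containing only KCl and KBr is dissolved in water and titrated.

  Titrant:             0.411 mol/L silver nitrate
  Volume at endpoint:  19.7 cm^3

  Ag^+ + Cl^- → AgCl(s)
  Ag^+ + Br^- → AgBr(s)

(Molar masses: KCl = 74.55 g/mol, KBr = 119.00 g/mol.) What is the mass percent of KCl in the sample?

55.5 %

n(AgNO3) = 0.0197 × 0.411 = 8.10 × 10^-3 mol
Let x = n(KCl), y = n(KBr).
Titrant: 1x + 1y = 8.10 × 10^-3;  mass: 74.55x + 119.00y = 0.724
Solving, x = 5.39 × 10^-3 mol, y = 2.71 × 10^-3 mol
mass of KCl = 5.39 × 10^-3 × 74.55 = 0.402 g
% KCl = 0.402 / 0.724 × 100 = 55.5 %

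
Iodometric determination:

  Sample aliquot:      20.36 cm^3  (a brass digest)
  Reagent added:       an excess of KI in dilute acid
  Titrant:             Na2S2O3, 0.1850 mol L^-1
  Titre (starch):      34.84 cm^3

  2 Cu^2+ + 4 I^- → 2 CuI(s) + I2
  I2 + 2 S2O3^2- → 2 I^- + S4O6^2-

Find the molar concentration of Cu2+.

0.3166 mol/L

n(S2O3^2-) = 0.03484 × 0.1850 = 6.445 × 10^-3 mol
n(I2) = n(S2O3^2-)/2 = 3.223 × 10^-3 mol
From the 2:1 ratio, n(Cu2+) in the aliquot = 2/1 × 3.223 × 10^-3 = 6.445 × 10^-3 mol
[Cu2+] = 6.445 × 10^-3 / 0.02036 = 0.3166 mol/L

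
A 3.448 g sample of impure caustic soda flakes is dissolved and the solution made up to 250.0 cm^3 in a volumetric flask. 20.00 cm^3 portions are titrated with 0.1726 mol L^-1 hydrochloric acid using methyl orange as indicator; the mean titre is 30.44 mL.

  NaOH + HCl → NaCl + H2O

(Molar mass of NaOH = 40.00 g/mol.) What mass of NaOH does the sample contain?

n(HCl) per titration = 0.03044 × 0.1726 = 5.254 × 10^-3 mol
n(NaOH) in each aliquot = 5.254 × 10^-3 mol (1:1 ratio)
n(NaOH) in the whole flask = 5.254 × 10^-3 × 250.0/20.00 = 0.06567 mol
mass of NaOH = 0.06567 × 40.00 = 2.627 g

2.627 g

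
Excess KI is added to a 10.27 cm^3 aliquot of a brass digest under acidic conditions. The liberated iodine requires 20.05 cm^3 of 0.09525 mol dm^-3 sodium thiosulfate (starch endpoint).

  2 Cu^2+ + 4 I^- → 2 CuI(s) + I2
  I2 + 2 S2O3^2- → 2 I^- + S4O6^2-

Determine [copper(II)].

n(S2O3^2-) = 0.02005 × 0.09525 = 1.910 × 10^-3 mol
n(I2) = n(S2O3^2-)/2 = 9.549 × 10^-4 mol
From the 2:1 ratio, n(Cu2+) in the aliquot = 2/1 × 9.549 × 10^-4 = 1.910 × 10^-3 mol
[Cu2+] = 1.910 × 10^-3 / 0.01027 = 0.1860 mol/L

0.1860 mol/L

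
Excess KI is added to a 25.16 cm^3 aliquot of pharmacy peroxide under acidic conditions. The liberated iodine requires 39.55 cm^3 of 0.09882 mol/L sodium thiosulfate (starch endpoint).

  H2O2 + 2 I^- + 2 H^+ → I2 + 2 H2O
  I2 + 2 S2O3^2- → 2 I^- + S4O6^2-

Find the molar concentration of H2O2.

0.07767 mol/L

n(S2O3^2-) = 0.03955 × 0.09882 = 3.908 × 10^-3 mol
n(I2) = n(S2O3^2-)/2 = 1.954 × 10^-3 mol
n(H2O2) in the aliquot = 1.954 × 10^-3 mol (1:1 ratio)
[H2O2] = 1.954 × 10^-3 / 0.02516 = 0.07767 mol/L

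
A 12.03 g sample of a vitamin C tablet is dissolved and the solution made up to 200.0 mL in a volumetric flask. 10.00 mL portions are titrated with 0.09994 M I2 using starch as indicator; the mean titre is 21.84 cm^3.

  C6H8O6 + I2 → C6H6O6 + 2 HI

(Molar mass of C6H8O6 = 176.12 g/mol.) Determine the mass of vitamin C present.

7.688 g

n(I2) per titration = 0.02184 × 0.09994 = 2.183 × 10^-3 mol
n(C6H8O6) in each aliquot = 2.183 × 10^-3 mol (1:1 ratio)
n(C6H8O6) in the whole flask = 2.183 × 10^-3 × 200.0/10.00 = 0.04365 mol
mass of C6H8O6 = 0.04365 × 176.12 = 7.688 g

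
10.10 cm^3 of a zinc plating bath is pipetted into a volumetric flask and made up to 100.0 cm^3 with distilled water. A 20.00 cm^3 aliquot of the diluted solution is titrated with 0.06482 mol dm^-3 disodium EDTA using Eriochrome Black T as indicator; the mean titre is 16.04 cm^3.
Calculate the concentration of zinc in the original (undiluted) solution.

0.5147 mol/L

Zn^2+ + EDTA^4- → [Zn(EDTA)]^2-
n(EDTA) = 0.01604 × 0.06482 = 1.040 × 10^-3 mol
n(Zn2+) in the aliquot = 1.040 × 10^-3 mol (1:1 ratio)
[Zn2+]_dilute = 1.040 × 10^-3 / 0.02000 = 0.05199 mol/L
Dilution factor = 100.0 / 10.10 = 9.901
[Zn2+]_stock = 0.05199 × 9.901 = 0.5147 mol/L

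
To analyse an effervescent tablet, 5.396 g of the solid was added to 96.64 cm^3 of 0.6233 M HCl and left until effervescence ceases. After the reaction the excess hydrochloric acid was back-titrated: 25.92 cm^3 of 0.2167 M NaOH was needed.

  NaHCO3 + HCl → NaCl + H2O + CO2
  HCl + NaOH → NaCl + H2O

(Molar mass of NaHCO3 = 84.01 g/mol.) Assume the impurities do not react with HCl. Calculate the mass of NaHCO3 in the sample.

n(HCl) added = 0.09664 × 0.6233 = 0.06024 mol
n(NaOH) used in back-titration = 0.02592 × 0.2167 = 5.617 × 10^-3 mol
n(HCl) left over = 5.617 × 10^-3 mol (1:1 ratio)
n(HCl) consumed by analyte = 0.06024 − 5.617 × 10^-3 = 0.05462 mol
n(NaHCO3) = 0.05462 mol (1:1 ratio)
mass of NaHCO3 = 0.05462 × 84.01 = 4.589 g

4.589 g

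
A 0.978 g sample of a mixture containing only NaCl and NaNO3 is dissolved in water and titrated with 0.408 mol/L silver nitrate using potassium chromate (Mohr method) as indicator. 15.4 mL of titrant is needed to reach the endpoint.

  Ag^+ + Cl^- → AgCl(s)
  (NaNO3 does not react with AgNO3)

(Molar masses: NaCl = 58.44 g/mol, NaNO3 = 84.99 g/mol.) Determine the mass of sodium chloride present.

0.367 g

n(AgNO3) = 0.0154 × 0.408 = 6.28 × 10^-3 mol
Let x = n(NaCl), y = n(NaNO3).
Titrant: 1x = 6.28 × 10^-3;  mass: 58.44x + 84.99y = 0.978
Solving, x = 6.28 × 10^-3 mol, y = 7.19 × 10^-3 mol
mass of NaCl = 6.28 × 10^-3 × 58.44 = 0.367 g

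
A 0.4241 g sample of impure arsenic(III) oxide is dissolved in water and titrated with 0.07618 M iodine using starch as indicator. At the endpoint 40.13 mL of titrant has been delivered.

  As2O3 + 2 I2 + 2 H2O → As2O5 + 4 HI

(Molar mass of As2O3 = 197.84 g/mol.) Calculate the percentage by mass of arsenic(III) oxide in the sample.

n(I2) = 0.04013 L × 0.07618 mol/L = 3.057 × 10^-3 mol
From the 1:2 ratio, n(As2O3) = 1/2 × 3.057 × 10^-3 = 1.529 × 10^-3 mol
mass of As2O3 = 1.529 × 10^-3 × 197.84 g/mol = 0.3024 g
% As2O3 = 0.3024 / 0.4241 × 100 = 71.31 %

71.31 %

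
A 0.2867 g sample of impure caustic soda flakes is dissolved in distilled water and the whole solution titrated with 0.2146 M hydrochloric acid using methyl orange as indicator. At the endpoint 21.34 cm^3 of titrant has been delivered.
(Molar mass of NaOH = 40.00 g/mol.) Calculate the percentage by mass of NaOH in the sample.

NaOH + HCl → NaCl + H2O
n(HCl) = 0.02134 L × 0.2146 mol/L = 4.580 × 10^-3 mol
n(NaOH) = 4.580 × 10^-3 mol (1:1 ratio)
mass of NaOH = 4.580 × 10^-3 × 40.00 g/mol = 0.1832 g
% NaOH = 0.1832 / 0.2867 × 100 = 63.89 %

63.89 %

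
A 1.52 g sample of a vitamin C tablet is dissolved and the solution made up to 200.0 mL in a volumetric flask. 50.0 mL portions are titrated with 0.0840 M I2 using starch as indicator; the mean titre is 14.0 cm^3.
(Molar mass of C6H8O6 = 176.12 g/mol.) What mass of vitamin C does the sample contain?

0.828 g

C6H8O6 + I2 → C6H6O6 + 2 HI
n(I2) per titration = 0.0140 × 0.0840 = 1.18 × 10^-3 mol
n(C6H8O6) in each aliquot = 1.18 × 10^-3 mol (1:1 ratio)
n(C6H8O6) in the whole flask = 1.18 × 10^-3 × 200.0/50.0 = 4.70 × 10^-3 mol
mass of C6H8O6 = 4.70 × 10^-3 × 176.12 = 0.828 g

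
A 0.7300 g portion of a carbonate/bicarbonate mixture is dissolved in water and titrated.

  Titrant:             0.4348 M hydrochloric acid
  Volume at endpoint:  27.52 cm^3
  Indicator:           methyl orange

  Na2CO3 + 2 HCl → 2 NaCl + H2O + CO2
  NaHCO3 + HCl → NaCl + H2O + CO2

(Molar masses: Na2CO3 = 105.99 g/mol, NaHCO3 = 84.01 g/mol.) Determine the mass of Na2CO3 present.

n(HCl) = 0.02752 × 0.4348 = 0.01197 mol
Let x = n(Na2CO3), y = n(NaHCO3).
Titrant: 2x + 1y = 0.01197;  mass: 105.99x + 84.01y = 0.7300
Solving, x = 4.437 × 10^-3 mol, y = 3.091 × 10^-3 mol
mass of Na2CO3 = 4.437 × 10^-3 × 105.99 = 0.4703 g

0.4703 g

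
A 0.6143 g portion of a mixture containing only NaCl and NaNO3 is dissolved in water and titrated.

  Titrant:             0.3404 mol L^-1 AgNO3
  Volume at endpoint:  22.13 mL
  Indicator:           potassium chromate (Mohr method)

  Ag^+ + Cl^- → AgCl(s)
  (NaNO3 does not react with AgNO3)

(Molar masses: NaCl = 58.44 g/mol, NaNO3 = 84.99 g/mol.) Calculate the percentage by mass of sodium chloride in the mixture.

n(AgNO3) = 0.02213 × 0.3404 = 7.533 × 10^-3 mol
Let x = n(NaCl), y = n(NaNO3).
Titrant: 1x = 7.533 × 10^-3;  mass: 58.44x + 84.99y = 0.6143
Solving, x = 7.533 × 10^-3 mol, y = 2.048 × 10^-3 mol
mass of NaCl = 7.533 × 10^-3 × 58.44 = 0.4402 g
% NaCl = 0.4402 / 0.6143 × 100 = 71.66 %

71.66 %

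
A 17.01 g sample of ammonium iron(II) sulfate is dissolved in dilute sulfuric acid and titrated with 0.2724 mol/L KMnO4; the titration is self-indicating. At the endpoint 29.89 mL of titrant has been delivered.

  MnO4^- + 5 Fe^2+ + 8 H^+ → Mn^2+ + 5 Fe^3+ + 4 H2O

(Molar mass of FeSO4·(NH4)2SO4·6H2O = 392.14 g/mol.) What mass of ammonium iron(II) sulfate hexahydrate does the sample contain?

15.96 g

n(KMnO4) = 0.02989 L × 0.2724 mol/L = 8.142 × 10^-3 mol
From the 5:1 ratio, n(FeSO4·(NH4)2SO4·6H2O) = 5/1 × 8.142 × 10^-3 = 0.04071 mol
mass of FeSO4·(NH4)2SO4·6H2O = 0.04071 × 392.14 g/mol = 15.96 g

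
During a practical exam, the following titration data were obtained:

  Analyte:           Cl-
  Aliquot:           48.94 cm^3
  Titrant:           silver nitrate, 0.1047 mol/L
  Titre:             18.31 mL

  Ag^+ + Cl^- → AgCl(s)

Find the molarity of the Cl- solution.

0.03917 mol/L

n(AgNO3) = 0.01831 L × 0.1047 mol/L = 1.917 × 10^-3 mol
n(Cl-) = 1.917 × 10^-3 mol (1:1 mole ratio)
[Cl-] = 1.917 × 10^-3 mol / 0.04894 L = 0.03917 mol/L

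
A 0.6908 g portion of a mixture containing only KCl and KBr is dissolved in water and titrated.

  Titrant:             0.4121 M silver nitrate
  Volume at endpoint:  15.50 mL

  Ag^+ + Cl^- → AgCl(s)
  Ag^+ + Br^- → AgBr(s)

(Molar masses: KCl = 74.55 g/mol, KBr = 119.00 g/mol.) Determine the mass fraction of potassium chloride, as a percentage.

16.83 %

n(AgNO3) = 0.01550 × 0.4121 = 6.388 × 10^-3 mol
Let x = n(KCl), y = n(KBr).
Titrant: 1x + 1y = 6.388 × 10^-3;  mass: 74.55x + 119.00y = 0.6908
Solving, x = 1.559 × 10^-3 mol, y = 4.828 × 10^-3 mol
mass of KCl = 1.559 × 10^-3 × 74.55 = 0.1163 g
% KCl = 0.1163 / 0.6908 × 100 = 16.83 %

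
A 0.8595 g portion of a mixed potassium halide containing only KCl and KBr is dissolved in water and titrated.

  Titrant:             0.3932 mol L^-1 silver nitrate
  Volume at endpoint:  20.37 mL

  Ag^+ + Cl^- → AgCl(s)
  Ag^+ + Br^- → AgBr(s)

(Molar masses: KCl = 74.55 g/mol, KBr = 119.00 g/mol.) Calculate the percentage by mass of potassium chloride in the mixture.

18.27 %

n(AgNO3) = 0.02037 × 0.3932 = 8.009 × 10^-3 mol
Let x = n(KCl), y = n(KBr).
Titrant: 1x + 1y = 8.009 × 10^-3;  mass: 74.55x + 119.00y = 0.8595
Solving, x = 2.106 × 10^-3 mol, y = 5.903 × 10^-3 mol
mass of KCl = 2.106 × 10^-3 × 74.55 = 0.1570 g
% KCl = 0.1570 / 0.8595 × 100 = 18.27 %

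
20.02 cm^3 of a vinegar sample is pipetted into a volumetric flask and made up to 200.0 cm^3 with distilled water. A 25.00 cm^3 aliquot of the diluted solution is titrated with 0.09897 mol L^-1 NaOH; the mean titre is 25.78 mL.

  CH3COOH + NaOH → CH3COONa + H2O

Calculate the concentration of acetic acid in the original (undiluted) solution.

1.020 mol/L

n(NaOH) = 0.02578 × 0.09897 = 2.551 × 10^-3 mol
n(CH3COOH) in the aliquot = 2.551 × 10^-3 mol (1:1 ratio)
[CH3COOH]_dilute = 2.551 × 10^-3 / 0.02500 = 0.1021 mol/L
Dilution factor = 200.0 / 20.02 = 9.990
[CH3COOH]_stock = 0.1021 × 9.990 = 1.020 mol/L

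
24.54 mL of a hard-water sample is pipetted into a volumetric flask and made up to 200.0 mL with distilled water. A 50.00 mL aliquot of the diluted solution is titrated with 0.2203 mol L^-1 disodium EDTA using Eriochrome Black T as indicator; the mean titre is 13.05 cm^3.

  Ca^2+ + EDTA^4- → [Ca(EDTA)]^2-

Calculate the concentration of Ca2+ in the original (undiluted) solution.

n(EDTA) = 0.01305 × 0.2203 = 2.875 × 10^-3 mol
n(Ca2+) in the aliquot = 2.875 × 10^-3 mol (1:1 ratio)
[Ca2+]_dilute = 2.875 × 10^-3 / 0.05000 = 0.05750 mol/L
Dilution factor = 200.0 / 24.54 = 8.150
[Ca2+]_stock = 0.05750 × 8.150 = 0.4686 mol/L

0.4686 mol/L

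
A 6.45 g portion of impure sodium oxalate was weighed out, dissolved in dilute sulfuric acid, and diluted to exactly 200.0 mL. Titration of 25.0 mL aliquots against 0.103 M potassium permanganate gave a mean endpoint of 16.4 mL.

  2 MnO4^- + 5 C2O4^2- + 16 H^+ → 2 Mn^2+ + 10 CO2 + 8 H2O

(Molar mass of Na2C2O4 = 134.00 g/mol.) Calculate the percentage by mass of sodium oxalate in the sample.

n(KMnO4) per titration = 0.0164 × 0.103 = 1.69 × 10^-3 mol
From the 5:2 ratio, n(Na2C2O4) in each aliquot = 5/2 × 1.69 × 10^-3 = 4.22 × 10^-3 mol
n(Na2C2O4) in the whole flask = 4.22 × 10^-3 × 200.0/25.0 = 0.0338 mol
mass of Na2C2O4 = 0.0338 × 134.00 = 4.53 g
% Na2C2O4 = 4.53 / 6.45 × 100 = 70.2 %

70.2 %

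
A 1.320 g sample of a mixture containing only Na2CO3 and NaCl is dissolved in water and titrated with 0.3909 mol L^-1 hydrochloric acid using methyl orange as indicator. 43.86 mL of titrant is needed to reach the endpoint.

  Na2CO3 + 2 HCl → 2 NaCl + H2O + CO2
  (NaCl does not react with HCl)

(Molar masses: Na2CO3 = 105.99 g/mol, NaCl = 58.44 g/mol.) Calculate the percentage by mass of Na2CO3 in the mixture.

68.83 %

n(HCl) = 0.04386 × 0.3909 = 0.01714 mol
Let x = n(Na2CO3), y = n(NaCl).
Titrant: 2x = 0.01714;  mass: 105.99x + 58.44y = 1.320
Solving, x = 8.572 × 10^-3 mol, y = 7.040 × 10^-3 mol
mass of Na2CO3 = 8.572 × 10^-3 × 105.99 = 0.9086 g
% Na2CO3 = 0.9086 / 1.320 × 100 = 68.83 %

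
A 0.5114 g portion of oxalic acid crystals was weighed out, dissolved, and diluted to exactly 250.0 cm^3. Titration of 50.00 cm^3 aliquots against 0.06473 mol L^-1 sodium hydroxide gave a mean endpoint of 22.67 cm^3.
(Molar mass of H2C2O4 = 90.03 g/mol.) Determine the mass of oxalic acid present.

H2C2O4 + 2 NaOH → Na2C2O4 + 2 H2O
n(NaOH) per titration = 0.02267 × 0.06473 = 1.467 × 10^-3 mol
From the 1:2 ratio, n(H2C2O4) in each aliquot = 1/2 × 1.467 × 10^-3 = 7.337 × 10^-4 mol
n(H2C2O4) in the whole flask = 7.337 × 10^-4 × 250.0/50.00 = 3.669 × 10^-3 mol
mass of H2C2O4 = 3.669 × 10^-3 × 90.03 = 0.3303 g

0.3303 g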